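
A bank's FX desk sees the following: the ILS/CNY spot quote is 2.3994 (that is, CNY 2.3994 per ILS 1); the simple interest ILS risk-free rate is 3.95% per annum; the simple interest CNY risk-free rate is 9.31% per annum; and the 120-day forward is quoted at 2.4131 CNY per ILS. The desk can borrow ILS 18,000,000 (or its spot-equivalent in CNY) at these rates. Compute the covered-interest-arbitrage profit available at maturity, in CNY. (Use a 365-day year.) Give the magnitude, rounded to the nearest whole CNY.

CNY 511,274

T = 120/365 years.
Keep in ILS, deliver into the forward: 18,000,000·1.0129863014·2.4131 = CNY 43,999,870.39.
Swap to CNY now, deposit: 18,000,000·2.3994·1.0306082192 = CNY 44,511,144.50.
The quoted forward undervalues ILS, so borrow ILS, convert to CNY at spot, deposit the CNY at 9.31%, and buy ILS forward at 2.4131 to cover the loan.
Arbitrage profit = |43,999,870.39 − 44,511,144.50| = CNY 511,274.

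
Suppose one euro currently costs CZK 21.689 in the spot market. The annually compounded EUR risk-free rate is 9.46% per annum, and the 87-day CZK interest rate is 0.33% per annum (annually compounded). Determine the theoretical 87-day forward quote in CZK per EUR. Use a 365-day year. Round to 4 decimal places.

T = 87/365 years.
Growth of 1 CZK over T: (1 + 0.0033)^(87/365) = 1.00078559.
EUR growth factor: (1 + 0.0946)^(87/365) = 1.02177854.
Forward (CZK per EUR) = 21.689 × 1.00078559 / 1.02177854 = 21.243389.

21.2434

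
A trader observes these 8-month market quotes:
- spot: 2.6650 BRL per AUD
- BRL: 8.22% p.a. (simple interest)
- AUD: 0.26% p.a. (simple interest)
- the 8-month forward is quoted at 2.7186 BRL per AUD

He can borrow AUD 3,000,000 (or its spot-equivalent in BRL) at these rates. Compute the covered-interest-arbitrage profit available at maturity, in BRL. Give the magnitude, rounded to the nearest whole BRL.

BRL 263,189

T = 8/12 years.
Invest the AUD and cover forward: 3,000,000 × 1.001733333 × 2.7186 = BRL 8,169,936.72.
Convert at spot and invest in BRL: 3,000,000 × 2.6650 × 1.054800 = BRL 8,433,126.00.
The quoted forward undervalues AUD, so borrow AUD, convert to BRL at spot, deposit the BRL at 8.22%, and buy AUD forward at 2.7186 to cover the loan.
Profit = 8,433,126.00 − 8,169,936.72 = BRL 263,189.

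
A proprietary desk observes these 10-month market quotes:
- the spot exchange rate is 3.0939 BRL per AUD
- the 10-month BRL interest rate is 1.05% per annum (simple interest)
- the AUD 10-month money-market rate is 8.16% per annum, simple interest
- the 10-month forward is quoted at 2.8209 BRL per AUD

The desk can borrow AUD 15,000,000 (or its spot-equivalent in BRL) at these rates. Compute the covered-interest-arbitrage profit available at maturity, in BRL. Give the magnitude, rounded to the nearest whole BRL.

T = 10/12 years.
Keep in AUD, deliver into the forward: 15,000,000·1.068000·2.8209 = BRL 45,190,818.00.
Swap to BRL now, deposit: 15,000,000·3.0939·1.008750 = BRL 46,814,574.38.
The quoted forward undervalues AUD, so borrow AUD, convert to BRL at spot, deposit the BRL at 1.05%, and buy AUD forward at 2.8209 to cover the loan.
Arbitrage profit = |45,190,818.00 − 46,814,574.38| = BRL 1,623,756.

BRL 1,623,756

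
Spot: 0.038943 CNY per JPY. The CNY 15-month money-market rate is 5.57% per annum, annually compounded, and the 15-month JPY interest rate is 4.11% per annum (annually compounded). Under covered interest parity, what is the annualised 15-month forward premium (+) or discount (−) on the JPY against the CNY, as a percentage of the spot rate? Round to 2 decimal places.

T = 15/12 years.
No-arbitrage forward: 0.038943 × 1.0701032 / 1.0516363 = 0.039626845 CNY/JPY.
(F − S)/S ÷ T = (0.039626845 − 0.038943)/0.038943/(15/12) = 0.014048 → 1.40%.

+1.40%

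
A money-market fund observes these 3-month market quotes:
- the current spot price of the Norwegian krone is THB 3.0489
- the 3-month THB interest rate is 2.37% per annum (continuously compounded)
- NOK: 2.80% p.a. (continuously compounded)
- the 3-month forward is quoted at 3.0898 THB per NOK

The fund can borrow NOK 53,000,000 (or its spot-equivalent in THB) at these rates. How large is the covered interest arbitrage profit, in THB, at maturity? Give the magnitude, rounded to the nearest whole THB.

T = 3/12 years.
Keep in NOK, deliver into the forward: 53,000,000·1.00702455727·3.0898 = THB 164,909,737.28.
Swap to THB now, deposit: 53,000,000·3.0489·1.00594258753 = THB 162,551,972.82.
The quoted forward overvalues NOK, so borrow THB, buy NOK at spot, deposit the NOK at 2.80%, and sell the proceeds forward at 3.0898.
Profit = 164,909,737.28 − 162,551,972.82 = THB 2,357,764.

THB 2,357,764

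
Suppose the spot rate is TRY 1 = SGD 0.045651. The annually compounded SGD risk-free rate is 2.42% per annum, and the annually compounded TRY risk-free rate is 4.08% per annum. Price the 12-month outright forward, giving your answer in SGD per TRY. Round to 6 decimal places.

0.044923

T = 1 year.
Growth of 1 SGD over T: (1 + 0.0242)^1 = 1.024200.
TRY accumulates by (1 + 0.0408)^1 = 1.040800.
Forward (SGD per TRY) = 0.045651 × 1.024200 / 1.040800 = 0.04492290.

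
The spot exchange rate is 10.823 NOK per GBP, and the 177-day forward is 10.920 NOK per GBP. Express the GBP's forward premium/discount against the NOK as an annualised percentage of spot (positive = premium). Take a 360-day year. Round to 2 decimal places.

+1.82%

T = 177/360 years.
(F − S)/S = (10.920 − 10.823)/10.823 = 0.0089624.
×(1/T) gives 1.82% p.a.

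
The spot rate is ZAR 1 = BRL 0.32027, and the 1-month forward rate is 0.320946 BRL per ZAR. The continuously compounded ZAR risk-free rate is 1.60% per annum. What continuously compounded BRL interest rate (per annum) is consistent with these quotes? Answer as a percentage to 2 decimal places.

4.13%

T = 1/12 years.
By CIP, F/S equals the BRL-to-ZAR growth ratio: 0.320946/0.32027 = 1.0021107.
The ZAR side grows by e^(0.0160×1/12) = 1.0013342.
So the BRL growth factor = 1.0034477.
r = ln(1.0034477)/(1/12) = 0.041301 → 4.13%.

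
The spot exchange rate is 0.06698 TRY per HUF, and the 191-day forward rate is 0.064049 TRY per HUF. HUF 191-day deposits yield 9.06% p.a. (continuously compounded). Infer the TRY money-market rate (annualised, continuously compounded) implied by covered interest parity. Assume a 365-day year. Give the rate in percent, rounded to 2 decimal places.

T = 191/365 years.
F/S = 0.064049/0.06698 = 0.9562407 = (growth of TRY) / (growth of HUF).
HUF growth factor: e^(0.0906×191/365) = 1.0485517.
So the TRY growth factor = 1.0026678.
Take logs: ln 1.0026678 / (191/365) = 0.005091, so 0.51%.

0.51%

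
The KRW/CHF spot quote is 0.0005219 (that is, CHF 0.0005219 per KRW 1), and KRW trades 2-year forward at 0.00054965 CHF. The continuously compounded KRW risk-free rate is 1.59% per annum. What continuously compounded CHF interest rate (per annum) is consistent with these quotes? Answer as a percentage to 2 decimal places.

4.18%

T = 2 years.
CIP gives F = S · g_CHF/g_KRW, so g_CHF/g_KRW = 0.00054965/0.0005219 = 1.0531711.
KRW growth factor: e^(0.0159×2) = 1.032311.
Hence g_CHF = 1.0872001.
r = ln(1.0872001)/2 = 0.041803 → 4.18%.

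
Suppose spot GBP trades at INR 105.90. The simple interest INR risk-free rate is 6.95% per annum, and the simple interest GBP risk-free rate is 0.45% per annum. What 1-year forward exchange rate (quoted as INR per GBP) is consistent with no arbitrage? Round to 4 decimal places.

112.7527

T = 1 year.
Growth of 1 INR over T: 1 + 0.0695×1 = 1.069500.
GBP growth factor: 1 + 0.0045×1 = 1.004500.
Forward (INR per GBP) = 105.9 × 1.069500 / 1.004500 = 112.752663.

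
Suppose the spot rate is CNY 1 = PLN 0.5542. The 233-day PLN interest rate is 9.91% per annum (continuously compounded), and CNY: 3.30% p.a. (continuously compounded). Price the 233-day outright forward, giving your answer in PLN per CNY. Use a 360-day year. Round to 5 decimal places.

0.57842

T = 233/360 years.
Growth of 1 PLN over T: e^(0.0991×233/360) = 1.0662414.
CNY growth factor: e^(0.0330×233/360) = 1.0215881.
CIP: F = S · (grow PLN)/(grow CNY) = 0.5542 × 1.0662414/1.0215881 = 0.5784239 PLN per CNY.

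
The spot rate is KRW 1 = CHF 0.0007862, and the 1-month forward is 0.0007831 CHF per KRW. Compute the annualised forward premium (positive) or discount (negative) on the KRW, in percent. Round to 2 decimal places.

T = 1/12 years.
KRW trades forward at -0.39430% vs spot over the period.
Annualise by dividing by T: -0.0039430 / (1/12) = -0.047316 → -4.73%.

-4.73%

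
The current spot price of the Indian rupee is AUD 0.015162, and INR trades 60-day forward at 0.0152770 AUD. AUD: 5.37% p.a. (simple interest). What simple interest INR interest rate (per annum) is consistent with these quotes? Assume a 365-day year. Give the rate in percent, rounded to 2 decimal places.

T = 60/365 years.
CIP gives F = S · g_AUD/g_INR, so g_AUD/g_INR = 0.015277/0.015162 = 1.0075848.
AUD growth factor: 1 + 0.0537×60/365 = 1.0088274.
Hence g_INR = 1.0012332.
r = (1.0012332 − 1)/(60/365) = 0.007502 → 0.75%.

0.75%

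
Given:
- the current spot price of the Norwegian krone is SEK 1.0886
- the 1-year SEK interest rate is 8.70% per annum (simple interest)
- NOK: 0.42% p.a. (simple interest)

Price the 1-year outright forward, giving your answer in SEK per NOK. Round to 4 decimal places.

T = 1 year.
Growth of 1 SEK over T: 1 + 0.0870×1 = 1.087000.
Growth of 1 NOK over T: 1 + 0.0042×1 = 1.004200.
So F = 1.0886 × 1.087000 / 1.004200 = 1.178359 (SEK/NOK).

1.1784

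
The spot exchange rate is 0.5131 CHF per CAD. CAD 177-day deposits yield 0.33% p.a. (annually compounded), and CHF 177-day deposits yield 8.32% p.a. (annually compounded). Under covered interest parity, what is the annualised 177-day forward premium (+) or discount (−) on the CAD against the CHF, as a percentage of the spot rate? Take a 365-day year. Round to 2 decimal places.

+7.81%

T = 177/365 years.
CIP forward (CHF per CAD) = 0.5131 × 1.0395163/1.0015989 = 0.5325244.
Annualised premium = (F − S)/S × (1/T) = (0.5325244 − 0.5131)/0.5131 ÷ (177/365) = 7.81%.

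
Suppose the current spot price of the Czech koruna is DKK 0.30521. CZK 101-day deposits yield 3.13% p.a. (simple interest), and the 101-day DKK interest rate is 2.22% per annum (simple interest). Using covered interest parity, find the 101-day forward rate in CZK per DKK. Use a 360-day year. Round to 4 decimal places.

3.2847

T = 101/360 years.
Growth of 1 DKK over T: 1 + 0.0222×101/360 = 1.0062283.
Growth of 1 CZK over T: 1 + 0.0313×101/360 = 1.0087814.
Forward (DKK per CZK) = 0.30521 × 1.0062283 / 1.0087814 = 0.3044376.
Quoted the other way: 1/0.3044376 = 3.2847 CZK per DKK.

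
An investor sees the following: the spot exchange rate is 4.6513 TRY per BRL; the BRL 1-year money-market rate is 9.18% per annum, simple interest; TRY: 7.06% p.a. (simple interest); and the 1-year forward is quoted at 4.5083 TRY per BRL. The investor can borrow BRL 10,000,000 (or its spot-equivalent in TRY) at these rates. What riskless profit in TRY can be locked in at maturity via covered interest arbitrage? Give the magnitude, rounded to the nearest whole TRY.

T = 1 year.
Invest the BRL and cover forward: 10,000,000 × 1.091800 × 4.5083 = TRY 49,221,619.40.
Convert at spot and invest in TRY: 10,000,000 × 4.6513 × 1.070600 = TRY 49,796,817.80.
The quoted forward undervalues BRL, so borrow BRL, convert to TRY at spot, deposit the TRY at 7.06%, and buy BRL forward at 4.5083 to cover the loan.
Profit = 49,796,817.80 − 49,221,619.40 = TRY 575,198.

TRY 575,198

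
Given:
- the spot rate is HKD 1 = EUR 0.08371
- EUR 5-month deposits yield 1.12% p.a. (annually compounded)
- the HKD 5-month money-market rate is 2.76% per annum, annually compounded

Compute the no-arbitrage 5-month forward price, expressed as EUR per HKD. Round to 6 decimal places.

T = 5/12 years.
EUR accumulates by (1 + 0.0112)^(5/12) = 1.0046515.
Growth of 1 HKD over T: (1 + 0.0276)^(5/12) = 1.0114087.
CIP: F = S · (grow EUR)/(grow HKD) = 0.08371 × 1.0046515/1.0114087 = 0.08315074 EUR per HKD.

0.083151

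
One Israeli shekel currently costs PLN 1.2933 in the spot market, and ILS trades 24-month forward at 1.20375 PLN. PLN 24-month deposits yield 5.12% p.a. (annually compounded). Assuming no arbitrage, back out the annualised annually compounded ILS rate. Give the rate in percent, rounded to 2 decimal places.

T = 2 years.
CIP gives F = S · g_PLN/g_ILS, so g_PLN/g_ILS = 1.20375/1.2933 = 0.9307585.
The PLN side grows by (1 + 0.0512)^2 = 1.1050214.
That pins the ILS growth at 1.1872268.
Annualise: 1.1872268^(1/2) − 1 = 0.089599 = 8.96%.

8.96%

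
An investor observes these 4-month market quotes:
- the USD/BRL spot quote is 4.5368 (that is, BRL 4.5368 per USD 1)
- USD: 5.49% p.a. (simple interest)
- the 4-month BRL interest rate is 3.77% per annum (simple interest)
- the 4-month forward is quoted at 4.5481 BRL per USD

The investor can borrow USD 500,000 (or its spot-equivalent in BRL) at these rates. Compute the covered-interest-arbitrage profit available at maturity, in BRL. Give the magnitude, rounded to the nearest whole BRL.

BRL 18,759

T = 4/12 years.
Invest the USD and cover forward: 500,000 × 1.018300 × 4.5481 = BRL 2,315,665.12.
Convert at spot and invest in BRL: 500,000 × 4.5368 × 1.012566667 = BRL 2,296,906.23.
The quoted forward overvalues USD, so borrow BRL, buy USD at spot, deposit the USD at 5.49%, and sell the proceeds forward at 4.5481.
Profit = 2,315,665.12 − 2,296,906.23 = BRL 18,759.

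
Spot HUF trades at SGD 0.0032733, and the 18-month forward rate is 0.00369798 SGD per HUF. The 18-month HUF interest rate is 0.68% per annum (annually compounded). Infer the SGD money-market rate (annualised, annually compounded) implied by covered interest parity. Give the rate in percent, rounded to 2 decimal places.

9.21%

T = 18/12 years.
By CIP, F/S equals the SGD-to-HUF growth ratio: 0.00369798/0.0032733 = 1.1297406.
HUF growth factor: (1 + 0.0068)^(18/12) = 1.0102173.
So the SGD growth factor = 1.1412835.
r = 1.1412835^(12/18) − 1 = 0.092100 → 9.21%.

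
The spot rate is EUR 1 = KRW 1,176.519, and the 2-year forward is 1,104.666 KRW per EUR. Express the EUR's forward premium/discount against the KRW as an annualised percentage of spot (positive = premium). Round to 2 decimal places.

T = 2 years.
EUR trades forward at -6.10725% vs spot over the period.
Annualise by dividing by T: -0.0610725 / 2 = -0.030536 → -3.05%.

-3.05%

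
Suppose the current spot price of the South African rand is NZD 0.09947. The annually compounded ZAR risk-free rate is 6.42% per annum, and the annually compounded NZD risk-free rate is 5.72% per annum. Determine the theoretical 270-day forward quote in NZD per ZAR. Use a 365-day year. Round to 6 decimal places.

T = 270/365 years.
NZD growth factor: (1 + 0.0572)^(270/365) = 1.0420047.
ZAR growth factor: (1 + 0.0642)^(270/365) = 1.047104.
So F = 0.09947 × 1.0420047 / 1.047104 = 0.09898559 (NZD/ZAR).

0.098986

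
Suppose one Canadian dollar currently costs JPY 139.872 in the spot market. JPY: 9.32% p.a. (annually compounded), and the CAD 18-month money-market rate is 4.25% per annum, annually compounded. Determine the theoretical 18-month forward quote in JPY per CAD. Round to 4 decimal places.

150.1987

T = 18/12 years.
JPY accumulates by (1 + 0.0932)^(18/12) = 1.143008433.
Growth of 1 CAD over T: (1 + 0.0425)^(18/12) = 1.064422621.
Forward (JPY per CAD) = 139.872 × 1.143008433 / 1.064422621 = 150.198683.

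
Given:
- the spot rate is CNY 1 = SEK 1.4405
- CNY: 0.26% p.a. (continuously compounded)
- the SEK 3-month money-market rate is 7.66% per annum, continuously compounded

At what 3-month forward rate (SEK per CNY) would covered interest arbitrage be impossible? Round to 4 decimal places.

1.4674

T = 3/12 years.
SEK accumulates by e^(0.0766×3/12) = 1.0193345.
Growth of 1 CNY over T: e^(0.0026×3/12) = 1.0006502.
So F = 1.4405 × 1.0193345 / 1.0006502 = 1.467397 (SEK/CNY).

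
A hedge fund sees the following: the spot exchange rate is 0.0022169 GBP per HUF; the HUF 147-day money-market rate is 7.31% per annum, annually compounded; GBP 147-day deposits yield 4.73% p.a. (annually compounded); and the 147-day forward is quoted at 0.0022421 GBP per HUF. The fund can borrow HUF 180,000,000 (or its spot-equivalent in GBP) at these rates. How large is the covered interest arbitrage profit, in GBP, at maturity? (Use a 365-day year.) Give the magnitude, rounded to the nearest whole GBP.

T = 147/365 years.
Route A — deposit HUF, sell forward: 180,000,000 × 1.02882148 × 0.0022421 = GBP 415,209.72.
Route B — convert at spot, deposit GBP: 180,000,000 × 0.0022169 × 1.01878708 = GBP 406,538.83.
The quoted forward overvalues HUF, so borrow GBP, buy HUF at spot, deposit the HUF at 7.31%, and sell the proceeds forward at 0.0022421.
The gap between the two covered legs is GBP 8,671.

GBP 8,671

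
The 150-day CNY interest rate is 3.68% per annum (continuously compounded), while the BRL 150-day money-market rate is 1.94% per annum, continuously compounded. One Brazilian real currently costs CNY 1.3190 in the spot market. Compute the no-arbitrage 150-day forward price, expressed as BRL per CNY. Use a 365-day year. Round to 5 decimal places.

0.75275

T = 150/365 years.
CNY accumulates by e^(0.0368×150/365) = 1.0152382.
BRL growth factor: e^(0.0194×150/365) = 1.0080045.
Forward (CNY per BRL) = 1.319 × 1.0152382 / 1.0080045 = 1.328465.
Quoted the other way: 1/1.328465 = 0.75275 BRL per CNY.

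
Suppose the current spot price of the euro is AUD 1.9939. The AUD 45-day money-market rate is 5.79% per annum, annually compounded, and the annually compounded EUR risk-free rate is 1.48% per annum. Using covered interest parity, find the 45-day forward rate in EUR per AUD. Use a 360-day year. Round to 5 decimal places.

T = 45/360 years.
Growth of 1 AUD over T: (1 + 0.0579)^(45/360) = 1.0070605.
Growth of 1 EUR over T: (1 + 0.0148)^(45/360) = 1.0018381.
So F = 1.9939 × 1.0070605 / 1.0018381 = 2.004294 (AUD/EUR).
Invert for EUR per AUD: 1 / 2.004294 = 0.49893.

0.49893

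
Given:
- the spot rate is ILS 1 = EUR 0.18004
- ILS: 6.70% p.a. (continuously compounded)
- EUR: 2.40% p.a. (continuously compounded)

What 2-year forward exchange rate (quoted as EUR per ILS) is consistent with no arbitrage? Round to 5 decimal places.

0.16520

T = 2 years.
EUR accumulates by e^(0.0240×2) = 1.0491707.
Growth of 1 ILS over T: e^(0.0670×2) = 1.1433928.
CIP: F = S · (grow EUR)/(grow ILS) = 0.18004 × 1.0491707/1.1433928 = 0.1652037 EUR per ILS.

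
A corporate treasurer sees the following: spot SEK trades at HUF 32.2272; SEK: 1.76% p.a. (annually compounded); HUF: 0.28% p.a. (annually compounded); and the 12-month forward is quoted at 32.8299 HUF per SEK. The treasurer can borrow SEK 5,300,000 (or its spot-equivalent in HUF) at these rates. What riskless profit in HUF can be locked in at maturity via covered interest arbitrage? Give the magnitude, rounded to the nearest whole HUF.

HUF 5,778,431

T = 1 year.
Keep in SEK, deliver into the forward: 5,300,000·1.017600·32.8299 = HUF 177,060,843.07.
Swap to HUF now, deposit: 5,300,000·32.2272·1.002800 = HUF 171,282,411.65.
The quoted forward overvalues SEK, so borrow HUF, buy SEK at spot, deposit the SEK at 1.76%, and sell the proceeds forward at 32.8299.
The gap between the two covered legs is HUF 5,778,431.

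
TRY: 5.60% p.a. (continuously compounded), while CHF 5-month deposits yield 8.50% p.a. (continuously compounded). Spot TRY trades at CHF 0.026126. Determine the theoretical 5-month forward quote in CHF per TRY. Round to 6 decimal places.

T = 5/12 years.
CHF accumulates by e^(0.0850×5/12) = 1.0360513.
Growth of 1 TRY over T: e^(0.0560×5/12) = 1.0236077.
Forward (CHF per TRY) = 0.026126 × 1.0360513 / 1.0236077 = 0.02644360.

0.026444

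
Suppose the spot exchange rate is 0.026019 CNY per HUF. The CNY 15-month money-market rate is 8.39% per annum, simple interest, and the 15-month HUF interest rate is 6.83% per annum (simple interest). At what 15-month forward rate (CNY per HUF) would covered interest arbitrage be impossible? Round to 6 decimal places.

T = 15/12 years.
CNY growth factor: 1 + 0.0839×15/12 = 1.104875.
Growth of 1 HUF over T: 1 + 0.0683×15/12 = 1.085375.
CIP: F = S · (grow CNY)/(grow HUF) = 0.026019 × 1.104875/1.085375 = 0.02648646 CNY per HUF.

0.026486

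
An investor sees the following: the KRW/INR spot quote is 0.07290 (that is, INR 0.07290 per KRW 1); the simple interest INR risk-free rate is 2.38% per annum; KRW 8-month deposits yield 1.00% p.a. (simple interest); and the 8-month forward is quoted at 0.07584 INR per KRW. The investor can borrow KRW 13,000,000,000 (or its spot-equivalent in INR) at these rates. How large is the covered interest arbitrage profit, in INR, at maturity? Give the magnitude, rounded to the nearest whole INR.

T = 8/12 years.
Keep in KRW, deliver into the forward: 13,000,000,000·1.00666666667·0.07584 = INR 992,492,800.00.
Swap to INR now, deposit: 13,000,000,000·0.07290·1.01586666667 = INR 962,736,840.00.
The quoted forward overvalues KRW, so borrow INR, buy KRW at spot, deposit the KRW at 1.00%, and sell the proceeds forward at 0.07584.
Profit = 992,492,800.00 − 962,736,840.00 = INR 29,755,960.

INR 29,755,960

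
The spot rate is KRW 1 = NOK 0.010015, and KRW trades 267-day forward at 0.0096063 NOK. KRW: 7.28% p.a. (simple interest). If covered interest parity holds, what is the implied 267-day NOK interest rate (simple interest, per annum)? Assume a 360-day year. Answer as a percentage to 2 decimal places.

T = 267/360 years.
By CIP, F/S equals the NOK-to-KRW growth ratio: 0.0096063/0.010015 = 0.9591912.
The KRW side grows by 1 + 0.0728×267/360 = 1.0539933.
That pins the NOK growth at 1.0109811.
r = (1.0109811 − 1)/(267/360) = 0.014806 → 1.48%.

1.48%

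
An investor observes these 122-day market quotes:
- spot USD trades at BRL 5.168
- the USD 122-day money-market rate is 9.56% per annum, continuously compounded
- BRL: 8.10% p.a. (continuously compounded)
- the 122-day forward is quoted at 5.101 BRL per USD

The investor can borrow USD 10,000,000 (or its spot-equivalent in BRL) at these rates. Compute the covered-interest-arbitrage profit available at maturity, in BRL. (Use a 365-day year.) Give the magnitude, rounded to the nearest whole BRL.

T = 122/365 years.
Keep in USD, deliver into the forward: 10,000,000·1.0324699823·5.101 = BRL 52,666,293.80.
Swap to BRL now, deposit: 10,000,000·5.168·1.0274438026 = BRL 53,098,295.72.
The quoted forward undervalues USD, so borrow USD, convert to BRL at spot, deposit the BRL at 8.10%, and buy USD forward at 5.101 to cover the loan.
Profit = 53,098,295.72 − 52,666,293.80 = BRL 432,002.

BRL 432,002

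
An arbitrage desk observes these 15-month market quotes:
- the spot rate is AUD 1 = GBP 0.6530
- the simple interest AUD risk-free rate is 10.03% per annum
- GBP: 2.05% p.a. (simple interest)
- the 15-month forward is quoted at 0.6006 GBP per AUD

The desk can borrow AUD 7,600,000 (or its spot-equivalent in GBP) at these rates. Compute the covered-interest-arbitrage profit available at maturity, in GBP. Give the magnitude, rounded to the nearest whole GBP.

T = 15/12 years.
Route A — deposit AUD, sell forward: 7,600,000 × 1.125375 × 0.6006 = GBP 5,136,841.71.
Route B — convert at spot, deposit GBP: 7,600,000 × 0.6530 × 1.025625 = GBP 5,089,971.75.
The quoted forward overvalues AUD, so borrow GBP, buy AUD at spot, deposit the AUD at 10.03%, and sell the proceeds forward at 0.6006.
Profit = 5,136,841.71 − 5,089,971.75 = GBP 46,870.

GBP 46,870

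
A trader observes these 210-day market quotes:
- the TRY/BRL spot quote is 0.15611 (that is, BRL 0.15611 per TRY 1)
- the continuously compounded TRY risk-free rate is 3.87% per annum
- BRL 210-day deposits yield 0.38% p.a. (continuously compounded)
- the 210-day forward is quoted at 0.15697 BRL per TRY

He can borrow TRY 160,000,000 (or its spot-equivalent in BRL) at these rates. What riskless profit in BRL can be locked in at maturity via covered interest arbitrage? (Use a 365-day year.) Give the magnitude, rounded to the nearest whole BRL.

T = 210/365 years.
Route A — deposit TRY, sell forward: 160,000,000 × 1.0225154854 × 0.15697 = BRL 25,680,680.92.
Route B — convert at spot, deposit BRL: 160,000,000 × 0.15611 × 1.0021886931 = BRL 25,032,268.30.
The quoted forward overvalues TRY, so borrow BRL, buy TRY at spot, deposit the TRY at 3.87%, and sell the proceeds forward at 0.15697.
The gap between the two covered legs is BRL 648,413.

BRL 648,413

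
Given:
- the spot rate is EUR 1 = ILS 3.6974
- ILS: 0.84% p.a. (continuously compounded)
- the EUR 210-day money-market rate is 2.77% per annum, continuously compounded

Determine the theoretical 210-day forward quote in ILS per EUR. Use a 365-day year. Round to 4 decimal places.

T = 210/365 years.
Growth of 1 ILS over T: e^(0.0084×210/365) = 1.0048446.
EUR growth factor: e^(0.0277×210/365) = 1.0160647.
So F = 3.6974 × 1.0048446 / 1.0160647 = 3.656571 (ILS/EUR).

3.6566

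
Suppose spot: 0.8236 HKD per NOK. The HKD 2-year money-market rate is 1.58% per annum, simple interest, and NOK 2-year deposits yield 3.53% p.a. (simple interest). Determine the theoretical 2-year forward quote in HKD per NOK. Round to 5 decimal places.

0.79360

T = 2 years.
Growth of 1 HKD over T: 1 + 0.0158×2 = 1.031600.
NOK accumulates by 1 + 0.0353×2 = 1.070600.
CIP: F = S · (grow HKD)/(grow NOK) = 0.8236 × 1.031600/1.070600 = 0.7935978 HKD per NOK.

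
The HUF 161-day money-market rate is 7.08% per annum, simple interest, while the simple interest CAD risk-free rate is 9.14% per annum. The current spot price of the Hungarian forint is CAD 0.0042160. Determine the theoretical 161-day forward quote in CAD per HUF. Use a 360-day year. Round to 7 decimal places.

T = 161/360 years.
CAD growth factor: 1 + 0.0914×161/360 = 1.0408761.
HUF growth factor: 1 + 0.0708×161/360 = 1.0316633.
CIP: F = S · (grow CAD)/(grow HUF) = 0.004216 × 1.0408761/1.0316633 = 0.004253649 CAD per HUF.

0.0042536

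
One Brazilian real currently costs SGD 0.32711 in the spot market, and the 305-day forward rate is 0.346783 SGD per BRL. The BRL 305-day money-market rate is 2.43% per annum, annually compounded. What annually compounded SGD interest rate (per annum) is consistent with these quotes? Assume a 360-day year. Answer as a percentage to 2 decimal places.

T = 305/360 years.
By CIP, F/S equals the SGD-to-BRL growth ratio: 0.346783/0.32711 = 1.0601418.
The BRL side grows by (1 + 0.0243)^(305/360) = 1.0205496.
So the SGD growth factor = 1.0819273.
r = 1.0819273^(360/305) − 1 = 0.097400 → 9.74%.

9.74%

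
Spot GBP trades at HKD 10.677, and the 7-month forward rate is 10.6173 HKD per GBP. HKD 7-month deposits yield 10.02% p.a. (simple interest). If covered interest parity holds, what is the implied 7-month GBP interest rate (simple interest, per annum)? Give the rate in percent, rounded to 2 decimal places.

T = 7/12 years.
F/S = 10.6173/10.677 = 0.9944085 = (growth of HKD) / (growth of GBP).
The HKD side grows by 1 + 0.1002×7/12 = 1.058450.
So the GBP growth factor = 1.0644016.
(1.0644016 − 1)/T = 0.110403, i.e. 11.04%.

11.04%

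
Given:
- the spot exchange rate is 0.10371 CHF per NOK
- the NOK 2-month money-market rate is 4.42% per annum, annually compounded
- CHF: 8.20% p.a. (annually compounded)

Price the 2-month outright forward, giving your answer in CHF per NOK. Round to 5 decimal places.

T = 2/12 years.
CHF accumulates by (1 + 0.0820)^(2/12) = 1.0132218.
Growth of 1 NOK over T: (1 + 0.0442)^(2/12) = 1.0072346.
Forward (CHF per NOK) = 0.10371 × 1.0132218 / 1.0072346 = 0.1043265.

0.10433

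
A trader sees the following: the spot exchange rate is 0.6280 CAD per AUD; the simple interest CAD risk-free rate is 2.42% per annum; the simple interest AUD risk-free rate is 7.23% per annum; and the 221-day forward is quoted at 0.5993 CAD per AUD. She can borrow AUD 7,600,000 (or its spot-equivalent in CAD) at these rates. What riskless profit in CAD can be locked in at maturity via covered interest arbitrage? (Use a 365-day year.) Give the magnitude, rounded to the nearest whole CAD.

CAD 88,668

T = 221/365 years.
Invest the AUD and cover forward: 7,600,000 × 1.043776164 × 0.5993 = CAD 4,754,066.42.
Convert at spot and invest in CAD: 7,600,000 × 0.6280 × 1.014652603 = CAD 4,842,733.94.
The quoted forward undervalues AUD, so borrow AUD, convert to CAD at spot, deposit the CAD at 2.42%, and buy AUD forward at 0.5993 to cover the loan.
Arbitrage profit = |4,754,066.42 − 4,842,733.94| = CAD 88,668.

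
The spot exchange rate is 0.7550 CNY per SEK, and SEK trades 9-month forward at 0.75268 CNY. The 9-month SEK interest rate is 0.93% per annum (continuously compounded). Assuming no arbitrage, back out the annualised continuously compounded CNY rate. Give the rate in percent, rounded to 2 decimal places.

T = 9/12 years.
By CIP, F/S equals the CNY-to-SEK growth ratio: 0.75268/0.755 = 0.9969272.
SEK growth factor: e^(0.0093×9/12) = 1.0069994.
Hence g_CNY = 1.0039051.
Take logs: ln 1.0039051 / (9/12) = 0.005197, so 0.52%.

0.52%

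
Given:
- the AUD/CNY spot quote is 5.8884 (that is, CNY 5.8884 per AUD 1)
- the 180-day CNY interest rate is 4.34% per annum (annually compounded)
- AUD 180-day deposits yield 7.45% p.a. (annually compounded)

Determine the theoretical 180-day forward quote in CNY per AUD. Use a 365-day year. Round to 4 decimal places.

T = 180/365 years.
CNY growth factor: (1 + 0.0434)^(180/365) = 1.0211723.
Growth of 1 AUD over T: (1 + 0.0745)^(180/365) = 1.0360709.
CIP: F = S · (grow CNY)/(grow AUD) = 5.8884 × 1.0211723/1.0360709 = 5.803725 CNY per AUD.

5.8037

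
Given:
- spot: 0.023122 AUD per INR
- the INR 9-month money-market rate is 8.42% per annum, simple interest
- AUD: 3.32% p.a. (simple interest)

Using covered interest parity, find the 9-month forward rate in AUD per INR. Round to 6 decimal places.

0.022290

T = 9/12 years.
AUD growth factor: 1 + 0.0332×9/12 = 1.024900.
Growth of 1 INR over T: 1 + 0.0842×9/12 = 1.063150.
Forward (AUD per INR) = 0.023122 × 1.024900 / 1.063150 = 0.02229012.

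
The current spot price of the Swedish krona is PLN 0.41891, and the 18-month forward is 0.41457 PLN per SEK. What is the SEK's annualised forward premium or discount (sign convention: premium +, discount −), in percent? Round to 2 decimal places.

-0.69%

T = 18/12 years.
SEK trades forward at -1.03602% vs spot over the period.
Per annum: -0.0103602 / (18/12) = -0.006907 = -0.69%.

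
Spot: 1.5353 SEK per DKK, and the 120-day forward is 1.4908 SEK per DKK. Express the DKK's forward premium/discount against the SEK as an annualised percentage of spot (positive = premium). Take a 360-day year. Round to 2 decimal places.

-8.70%

T = 120/360 years.
Period premium: (1.4908 − 1.5353)/1.5353 = -0.0289846.
×(1/T) gives -8.70% p.a.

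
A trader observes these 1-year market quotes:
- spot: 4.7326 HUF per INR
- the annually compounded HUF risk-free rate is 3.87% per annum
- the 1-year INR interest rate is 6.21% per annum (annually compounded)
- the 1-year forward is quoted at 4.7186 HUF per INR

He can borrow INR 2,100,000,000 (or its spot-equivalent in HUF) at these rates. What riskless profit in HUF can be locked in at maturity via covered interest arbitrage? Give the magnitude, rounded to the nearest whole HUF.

HUF 201,334,224

T = 1 year.
Route A — deposit INR, sell forward: 2,100,000,000 × 1.062100 × 4.7186 = HUF 10,524,412,626.00.
Route B — convert at spot, deposit HUF: 2,100,000,000 × 4.7326 × 1.038700 = HUF 10,323,078,402.00.
The quoted forward overvalues INR, so borrow HUF, buy INR at spot, deposit the INR at 6.21%, and sell the proceeds forward at 4.7186.
Profit = 10,524,412,626.00 − 10,323,078,402.00 = HUF 201,334,224.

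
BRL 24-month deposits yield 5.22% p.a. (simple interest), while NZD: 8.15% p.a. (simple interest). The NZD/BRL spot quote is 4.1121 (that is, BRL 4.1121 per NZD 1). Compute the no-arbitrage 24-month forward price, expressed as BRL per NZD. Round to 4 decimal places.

3.9049

T = 2 years.
Growth of 1 BRL over T: 1 + 0.0522×2 = 1.104400.
Growth of 1 NZD over T: 1 + 0.0815×2 = 1.163000.
CIP: F = S · (grow BRL)/(grow NZD) = 4.1121 × 1.104400/1.163000 = 3.904904 BRL per NZD.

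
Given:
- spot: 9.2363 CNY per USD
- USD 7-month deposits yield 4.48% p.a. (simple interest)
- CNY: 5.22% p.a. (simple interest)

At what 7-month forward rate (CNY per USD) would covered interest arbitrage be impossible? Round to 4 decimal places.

9.2752

T = 7/12 years.
Growth of 1 CNY over T: 1 + 0.0522×7/12 = 1.030450.
USD growth factor: 1 + 0.0448×7/12 = 1.0261333.
CIP: F = S · (grow CNY)/(grow USD) = 9.2363 × 1.030450/1.0261333 = 9.275155 CNY per USD.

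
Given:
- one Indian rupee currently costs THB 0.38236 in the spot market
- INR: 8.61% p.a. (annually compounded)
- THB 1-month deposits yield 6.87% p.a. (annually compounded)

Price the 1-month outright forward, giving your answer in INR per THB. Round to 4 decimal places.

T = 1/12 years.
THB accumulates by (1 + 0.0687)^(1/12) = 1.0055523.
Growth of 1 INR over T: (1 + 0.0861)^(1/12) = 1.0069065.
So F = 0.38236 × 1.0055523 / 1.0069065 = 0.3818458 (THB/INR).
Quoted the other way: 1/0.3818458 = 2.6189 INR per THB.

2.6189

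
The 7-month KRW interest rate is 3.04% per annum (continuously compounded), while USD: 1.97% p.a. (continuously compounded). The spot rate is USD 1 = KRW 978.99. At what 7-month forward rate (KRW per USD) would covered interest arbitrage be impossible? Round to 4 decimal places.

T = 7/12 years.
KRW accumulates by e^(0.0304×7/12) = 1.017891502.
USD growth factor: e^(0.0197×7/12) = 1.01155795.
CIP: F = S · (grow KRW)/(grow USD) = 978.99 × 1.017891502/1.01155795 = 985.119638 KRW per USD.

985.1196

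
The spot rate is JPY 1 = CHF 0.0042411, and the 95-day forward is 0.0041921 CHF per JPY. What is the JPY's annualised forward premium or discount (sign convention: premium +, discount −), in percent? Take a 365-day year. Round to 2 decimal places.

-4.44%

T = 95/365 years.
Period premium: (0.0041921 − 0.0042411)/0.0042411 = -0.0115536.
×(1/T) gives -4.44% p.a.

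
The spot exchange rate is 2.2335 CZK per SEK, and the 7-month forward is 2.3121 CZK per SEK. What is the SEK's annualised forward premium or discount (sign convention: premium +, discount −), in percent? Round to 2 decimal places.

T = 7/12 years.
Period premium: (2.3121 − 2.2335)/2.2335 = 0.0351914.
Per annum: 0.0351914 / (7/12) = 0.060328 = 6.03%.

+6.03%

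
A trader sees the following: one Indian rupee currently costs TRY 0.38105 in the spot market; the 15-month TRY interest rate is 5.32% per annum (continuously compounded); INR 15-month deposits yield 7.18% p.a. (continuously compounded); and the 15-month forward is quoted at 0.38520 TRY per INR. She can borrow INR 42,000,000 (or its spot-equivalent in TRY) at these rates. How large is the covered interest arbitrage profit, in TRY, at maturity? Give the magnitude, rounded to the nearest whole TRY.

TRY 593,007

T = 15/12 years.
Keep in INR, deliver into the forward: 42,000,000·1.0939007743·0.38520 = TRY 17,697,564.29.
Swap to TRY now, deposit: 42,000,000·0.38105·1.0687609641 = TRY 17,104,557.35.
The quoted forward overvalues INR, so borrow TRY, buy INR at spot, deposit the INR at 7.18%, and sell the proceeds forward at 0.38520.
Profit = 17,697,564.29 − 17,104,557.35 = TRY 593,007.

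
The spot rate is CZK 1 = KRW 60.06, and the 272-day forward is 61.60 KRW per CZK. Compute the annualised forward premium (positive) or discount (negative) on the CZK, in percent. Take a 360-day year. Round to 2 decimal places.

T = 272/360 years.
(F − S)/S = (61.60 − 60.06)/60.06 = 0.0256410.
Per annum: 0.0256410 / (272/360) = 0.033937 = 3.39%.

+3.39%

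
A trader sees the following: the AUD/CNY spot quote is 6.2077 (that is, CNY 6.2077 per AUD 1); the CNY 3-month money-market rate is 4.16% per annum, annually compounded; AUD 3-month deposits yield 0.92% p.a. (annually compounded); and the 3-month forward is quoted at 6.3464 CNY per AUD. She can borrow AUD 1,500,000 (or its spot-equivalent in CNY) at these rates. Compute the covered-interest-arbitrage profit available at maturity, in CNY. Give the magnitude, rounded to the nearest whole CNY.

CNY 134,505

T = 3/12 years.
Keep in AUD, deliver into the forward: 1,500,000·1.002292107·6.3464 = CNY 9,541,419.94.
Swap to CNY now, deposit: 1,500,000·6.2077·1.010241588 = CNY 9,406,915.06.
The quoted forward overvalues AUD, so borrow CNY, buy AUD at spot, deposit the AUD at 0.92%, and sell the proceeds forward at 6.3464.
Profit = 9,541,419.94 − 9,406,915.06 = CNY 134,505.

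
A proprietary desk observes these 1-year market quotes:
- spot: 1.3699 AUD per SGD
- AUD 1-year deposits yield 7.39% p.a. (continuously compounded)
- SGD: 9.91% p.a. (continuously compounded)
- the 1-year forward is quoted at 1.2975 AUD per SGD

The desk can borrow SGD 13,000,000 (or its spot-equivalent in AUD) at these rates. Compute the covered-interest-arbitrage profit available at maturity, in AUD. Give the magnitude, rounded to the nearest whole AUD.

T = 1 year.
Keep in SGD, deliver into the forward: 13,000,000·1.1041767117·1.2975 = AUD 18,624,700.68.
Swap to AUD now, deposit: 13,000,000·1.3699·1.0766991302 = AUD 19,174,611.80.
The quoted forward undervalues SGD, so borrow SGD, convert to AUD at spot, deposit the AUD at 7.39%, and buy SGD forward at 1.2975 to cover the loan.
The gap between the two covered legs is AUD 549,911.

AUD 549,911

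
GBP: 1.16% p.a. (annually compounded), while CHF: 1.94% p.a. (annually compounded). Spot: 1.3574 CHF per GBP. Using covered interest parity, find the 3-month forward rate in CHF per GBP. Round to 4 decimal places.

T = 3/12 years.
CHF growth factor: (1 + 0.0194)^(3/12) = 1.0048151.
GBP accumulates by (1 + 0.0116)^(3/12) = 1.0028875.
Forward (CHF per GBP) = 1.3574 × 1.0048151 / 1.0028875 = 1.360009.

1.3600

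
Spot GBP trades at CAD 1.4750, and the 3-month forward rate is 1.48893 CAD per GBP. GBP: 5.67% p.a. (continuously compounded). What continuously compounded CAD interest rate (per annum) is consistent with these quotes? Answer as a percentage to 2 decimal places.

9.43%

T = 3/12 years.
By CIP, F/S equals the CAD-to-GBP growth ratio: 1.48893/1.475 = 1.0094441.
GBP growth factor: e^(0.0567×3/12) = 1.0142759.
Hence g_CAD = 1.0238548.
Take logs: ln 1.0238548 / (3/12) = 0.094299, so 9.43%.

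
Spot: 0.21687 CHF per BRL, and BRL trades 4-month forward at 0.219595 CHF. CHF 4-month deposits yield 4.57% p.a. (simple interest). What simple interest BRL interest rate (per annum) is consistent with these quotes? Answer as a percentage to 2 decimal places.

0.79%

T = 4/12 years.
F/S = 0.219595/0.21687 = 1.0125651 = (growth of CHF) / (growth of BRL).
The CHF side grows by 1 + 0.0457×4/12 = 1.0152333.
That pins the BRL growth at 1.0026351.
(1.0026351 − 1)/T = 0.007905, i.e. 0.79%.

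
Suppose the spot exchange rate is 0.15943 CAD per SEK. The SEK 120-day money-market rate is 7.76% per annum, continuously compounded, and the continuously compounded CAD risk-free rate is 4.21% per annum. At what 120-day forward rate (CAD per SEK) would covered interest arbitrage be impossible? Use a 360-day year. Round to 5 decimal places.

0.15755

T = 120/360 years.
CAD growth factor: e^(0.0421×120/360) = 1.0141323.
SEK accumulates by e^(0.0776×120/360) = 1.0262041.
CIP: F = S · (grow CAD)/(grow SEK) = 0.15943 × 1.0141323/1.0262041 = 0.1575545 CAD per SEK.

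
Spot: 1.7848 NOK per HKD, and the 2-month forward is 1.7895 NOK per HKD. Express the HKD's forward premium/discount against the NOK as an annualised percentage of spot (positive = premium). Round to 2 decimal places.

+1.58%

T = 2/12 years.
(F − S)/S = (1.7895 − 1.7848)/1.7848 = 0.0026333.
Per annum: 0.0026333 / (2/12) = 0.015800 = 1.58%.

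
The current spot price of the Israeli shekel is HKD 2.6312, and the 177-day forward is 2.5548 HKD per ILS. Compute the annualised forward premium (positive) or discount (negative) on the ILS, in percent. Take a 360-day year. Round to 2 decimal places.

T = 177/360 years.
ILS trades forward at -2.90362% vs spot over the period.
Annualise by dividing by T: -0.0290362 / (177/360) = -0.059057 → -5.91%.

-5.91%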